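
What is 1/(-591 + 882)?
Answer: 1/291 ≈ 0.0034364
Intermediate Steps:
1/(-591 + 882) = 1/291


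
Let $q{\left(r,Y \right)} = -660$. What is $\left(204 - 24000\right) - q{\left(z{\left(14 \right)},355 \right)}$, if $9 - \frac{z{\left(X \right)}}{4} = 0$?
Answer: $-23136$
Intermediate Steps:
$z{\left(X \right)} = 36$ ($z{\left(X \right)} = 36 - 0 = 36 + 0 = 36$)
$\left(204 - 24000\right) - q{\left(z{\left(14 \right)},355 \right)} = \left(204 - 24000\right) - -660 = \left(204 - 24000\right) + 660 = -23796 + 660 = -23136$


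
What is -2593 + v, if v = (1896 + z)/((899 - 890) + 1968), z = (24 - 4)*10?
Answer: -5124265/1977 ≈ -2591.9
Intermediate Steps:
z = 200 (z = 20*10 = 200)
v = 2096/1977 (v = (1896 + 200)/((899 - 890) + 1968) = 2096/(9 + 1968) = 2096/1977 ≈ 1.0602)
-2593 + v = -2593 + 2096/1977 = -5124265/1977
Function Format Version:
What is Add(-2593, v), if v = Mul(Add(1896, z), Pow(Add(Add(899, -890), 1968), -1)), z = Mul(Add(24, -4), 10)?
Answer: Rational(-5124265, 1977) ≈ -2591.9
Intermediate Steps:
z = 200 (z = Mul(20, 10) = 200)
v = Rational(2096, 1977) (v = Mul(Add(1896, 200), Pow(Add(Add(899, -890), 1968), -1)) = Mul(2096, Pow(Add(9, 1968), -1)) = Mul(2096, Pow(1977, -1)) = Mul(2096, Rational(1, 1977)) = Rational(2096, 1977) ≈ 1.0602)
Add(-2593, v) = Add(-2593, Rational(2096, 1977)) = Rational(-5124265, 1977)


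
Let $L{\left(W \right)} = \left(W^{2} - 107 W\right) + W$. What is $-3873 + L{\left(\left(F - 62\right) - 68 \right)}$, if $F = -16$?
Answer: $32919$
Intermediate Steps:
$L{\left(W \right)} = W^{2} - 106 W$
$-3873 + L{\left(\left(F - 62\right) - 68 \right)} = -3873 + \left(\left(-16 - 62\right) - 68\right) \left(-106 - 146\right) = -3873 + \left(-78 - 68\right) \left(-106 - 146\right) = -3873 - 146 \left(-106 - 146\right) = -3873 - -36792 = -3873 + 36792 = 32919$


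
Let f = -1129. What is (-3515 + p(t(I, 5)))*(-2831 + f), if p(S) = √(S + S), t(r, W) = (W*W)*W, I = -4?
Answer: 13919400 - 19800*√10 ≈ 1.3857e+7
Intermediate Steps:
t(r, W) = W³ (t(r, W) = W²*W = W³)
p(S) = √2*√S (p(S) = √(2*S) = √2*√S)
(-3515 + p(t(I, 5)))*(-2831 + f) = (-3515 + √2*√(5³))*(-2831 - 1129) = (-3515 + √2*√125)*(-3960) = (-3515 + √2*(5*√5))*(-3960) = (-3515 + 5*√10)*(-3960) = 13919400 - 19800*√10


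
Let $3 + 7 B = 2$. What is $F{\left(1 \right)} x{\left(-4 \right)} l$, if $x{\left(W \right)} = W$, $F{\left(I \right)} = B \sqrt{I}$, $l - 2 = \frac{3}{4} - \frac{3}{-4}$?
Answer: $2$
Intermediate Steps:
$B = - \frac{1}{7}$ ($B = - \frac{3}{7} + \frac{1}{7} \cdot 2 = - \frac{3}{7} + \frac{2}{7} = - \frac{1}{7} \approx -0.14286$)
$l = \frac{7}{2}$ ($l = 2 + \left(\frac{3}{4} - \frac{3}{-4}\right) = 2 + \left(3 \cdot \frac{1}{4} - - \frac{3}{4}\right) = 2 + \left(\frac{3}{4} + \frac{3}{4}\right) = 2 + \frac{3}{2} = \frac{7}{2} \approx 3.5$)
$F{\left(I \right)} = - \frac{\sqrt{I}}{7}$
$F{\left(1 \right)} x{\left(-4 \right)} l = - \frac{\sqrt{1}}{7} \left(-4\right) \frac{7}{2} = \left(- \frac{1}{7}\right) 1 \left(-4\right) \frac{7}{2} = \left(- \frac{1}{7}\right) \left(-4\right) \frac{7}{2} = \frac{4}{7} \cdot \frac{7}{2} = 2$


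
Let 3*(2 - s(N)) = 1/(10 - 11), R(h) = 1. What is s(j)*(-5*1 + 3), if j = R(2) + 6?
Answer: -14/3 ≈ -4.6667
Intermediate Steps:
j = 7 (j = 1 + 6 = 7)
s(N) = 7/3 (s(N) = 2 - 1/(3*(10 - 11)) = 2 - ⅓/(-1) = 2 - ⅓*(-1) = 2 + ⅓ = 7/3)
s(j)*(-5*1 + 3) = 7*(-5*1 + 3)/3 = 7*(-5 + 3)/3 = (7/3)*(-2) = -14/3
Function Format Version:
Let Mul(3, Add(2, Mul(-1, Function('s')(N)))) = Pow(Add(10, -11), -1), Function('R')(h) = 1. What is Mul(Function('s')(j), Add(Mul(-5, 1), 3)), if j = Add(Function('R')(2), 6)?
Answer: Rational(-14, 3) ≈ -4.6667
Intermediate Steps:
j = 7 (j = Add(1, 6) = 7)
Function('s')(N) = Rational(7, 3) (Function('s')(N) = Add(2, Mul(Rational(-1, 3), Pow(Add(10, -11), -1))) = Add(2, Mul(Rational(-1, 3), Pow(-1, -1))) = Add(2, Mul(Rational(-1, 3), -1)) = Add(2, Rational(1, 3)) = Rational(7, 3))
Mul(Function('s')(j), Add(Mul(-5, 1), 3)) = Mul(Rational(7, 3), Add(Mul(-5, 1), 3)) = Mul(Rational(7, 3), Add(-5, 3)) = Mul(Rational(7, 3), -2) = Rational(-14, 3)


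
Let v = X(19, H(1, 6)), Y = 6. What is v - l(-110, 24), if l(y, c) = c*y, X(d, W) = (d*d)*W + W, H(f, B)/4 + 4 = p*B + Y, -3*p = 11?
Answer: -26320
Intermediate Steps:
p = -11/3 (p = -1/3*11 = -11/3 ≈ -3.6667)
H(f, B) = 8 - 44*B/3 (H(f, B) = -16 + 4*(-11*B/3 + 6) = -16 + 4*(6 - 11*B/3) = -16 + (24 - 44*B/3) = 8 - 44*B/3)
X(d, W) = W + W*d**2 (X(d, W) = d**2*W + W = W*d**2 + W = W + W*d**2)
v = -28960 (v = (8 - 44/3*6)*(1 + 19**2) = (8 - 88)*(1 + 361) = -80*362 = -28960)
v - l(-110, 24) = -28960 - 24*(-110) = -28960 - 1*(-2640) = -28960 + 2640 = -26320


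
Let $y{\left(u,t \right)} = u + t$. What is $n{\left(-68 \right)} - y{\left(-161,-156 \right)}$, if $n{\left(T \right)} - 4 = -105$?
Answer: $216$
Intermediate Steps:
$n{\left(T \right)} = -101$ ($n{\left(T \right)} = 4 - 105 = -101$)
$y{\left(u,t \right)} = t + u$
$n{\left(-68 \right)} - y{\left(-161,-156 \right)} = -101 - \left(-156 - 161\right) = -101 - -317 = -101 + 317 = 216$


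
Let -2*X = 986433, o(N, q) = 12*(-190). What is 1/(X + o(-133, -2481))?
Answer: -2/990993 ≈ -2.0182e-6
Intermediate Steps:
o(N, q) = -2280
X = -986433/2 (X = -½*986433 = -986433/2 ≈ -4.9322e+5)
1/(X + o(-133, -2481)) = 1/(-986433/2 - 2280) = 1/(-990993/2) = -2/990993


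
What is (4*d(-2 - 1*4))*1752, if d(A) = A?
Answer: -42048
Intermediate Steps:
(4*d(-2 - 1*4))*1752 = (4*(-2 - 1*4))*1752 = (4*(-2 - 4))*1752 = (4*(-6))*1752 = -24*1752 = -42048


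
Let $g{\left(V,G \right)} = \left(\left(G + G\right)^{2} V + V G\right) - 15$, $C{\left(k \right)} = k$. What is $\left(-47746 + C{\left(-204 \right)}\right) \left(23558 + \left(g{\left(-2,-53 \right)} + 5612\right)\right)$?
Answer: $-325532550$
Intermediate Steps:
$g{\left(V,G \right)} = -15 + G V + 4 V G^{2}$ ($g{\left(V,G \right)} = \left(\left(2 G\right)^{2} V + G V\right) - 15 = \left(4 G^{2} V + G V\right) - 15 = \left(4 V G^{2} + G V\right) - 15 = \left(G V + 4 V G^{2}\right) - 15 = -15 + G V + 4 V G^{2}$)
$\left(-47746 + C{\left(-204 \right)}\right) \left(23558 + \left(g{\left(-2,-53 \right)} + 5612\right)\right) = \left(-47746 - 204\right) \left(23558 + \left(\left(-15 - -106 + 4 \left(-2\right) \left(-53\right)^{2}\right) + 5612\right)\right) = - 47950 \left(23558 + \left(\left(-15 + 106 + 4 \left(-2\right) 2809\right) + 5612\right)\right) = - 47950 \left(23558 + \left(\left(-15 + 106 - 22472\right) + 5612\right)\right) = - 47950 \left(23558 + \left(-22381 + 5612\right)\right) = - 47950 \left(23558 - 16769\right) = \left(-47950\right) 6789 = -325532550$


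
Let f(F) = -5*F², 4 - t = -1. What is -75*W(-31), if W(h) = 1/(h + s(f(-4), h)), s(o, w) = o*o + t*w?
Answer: -75/6214 ≈ -0.012070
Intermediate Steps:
t = 5 (t = 4 - 1*(-1) = 4 + 1 = 5)
s(o, w) = o² + 5*w (s(o, w) = o*o + 5*w = o² + 5*w)
W(h) = 1/(6400 + 6*h) (W(h) = 1/(h + ((-5*(-4)²)² + 5*h)) = 1/(h + ((-5*16)² + 5*h)) = 1/(h + ((-80)² + 5*h)) = 1/(h + (6400 + 5*h)) = 1/(6400 + 6*h))
-75*W(-31) = -75/(2*(3200 + 3*(-31))) = -75/(2*(3200 - 93)) = -75/(2*3107) = -75*1/6214 = -75/6214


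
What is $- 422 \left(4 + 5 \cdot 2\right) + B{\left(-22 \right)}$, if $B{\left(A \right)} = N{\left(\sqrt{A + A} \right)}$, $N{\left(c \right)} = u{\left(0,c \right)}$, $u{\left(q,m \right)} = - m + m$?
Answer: $-5908$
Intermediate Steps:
$u{\left(q,m \right)} = 0$
$N{\left(c \right)} = 0$
$B{\left(A \right)} = 0$
$- 422 \left(4 + 5 \cdot 2\right) + B{\left(-22 \right)} = - 422 \left(4 + 5 \cdot 2\right) + 0 = - 422 \left(4 + 10\right) + 0 = \left(-422\right) 14 + 0 = -5908 + 0 = -5908$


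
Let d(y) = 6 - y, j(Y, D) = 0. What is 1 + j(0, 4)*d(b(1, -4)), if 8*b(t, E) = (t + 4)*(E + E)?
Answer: 1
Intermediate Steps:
b(t, E) = E*(4 + t)/4 (b(t, E) = ((t + 4)*(E + E))/8 = ((4 + t)*(2*E))/8 = (2*E*(4 + t))/8 = E*(4 + t)/4)
1 + j(0, 4)*d(b(1, -4)) = 1 + 0*(6 - (-4)*(4 + 1)/4) = 1 + 0*(6 - (-4)*5/4) = 1 + 0*(6 - 1*(-5)) = 1 + 0*(6 + 5) = 1 + 0*11 = 1 + 0 = 1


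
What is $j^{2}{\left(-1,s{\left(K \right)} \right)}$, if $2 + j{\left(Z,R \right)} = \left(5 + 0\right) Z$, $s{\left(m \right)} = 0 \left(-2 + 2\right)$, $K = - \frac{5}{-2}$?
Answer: $49$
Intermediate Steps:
$K = \frac{5}{2}$ ($K = \left(-5\right) \left(- \frac{1}{2}\right) = \frac{5}{2} \approx 2.5$)
$s{\left(m \right)} = 0$ ($s{\left(m \right)} = 0 \cdot 0 = 0$)
$j{\left(Z,R \right)} = -2 + 5 Z$ ($j{\left(Z,R \right)} = -2 + \left(5 + 0\right) Z = -2 + 5 Z$)
$j^{2}{\left(-1,s{\left(K \right)} \right)} = \left(-2 + 5 \left(-1\right)\right)^{2} = \left(-2 - 5\right)^{2} = \left(-7\right)^{2} = 49$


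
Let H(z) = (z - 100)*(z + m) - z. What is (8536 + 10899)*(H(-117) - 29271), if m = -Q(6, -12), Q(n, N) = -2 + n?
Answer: -56303195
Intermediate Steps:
m = -4 (m = -(-2 + 6) = -1*4 = -4)
H(z) = -z + (-100 + z)*(-4 + z) (H(z) = (z - 100)*(z - 4) - z = (-100 + z)*(-4 + z) - z = -z + (-100 + z)*(-4 + z))
(8536 + 10899)*(H(-117) - 29271) = (8536 + 10899)*((400 + (-117)² - 105*(-117)) - 29271) = 19435*((400 + 13689 + 12285) - 29271) = 19435*(26374 - 29271) = 19435*(-2897) = -56303195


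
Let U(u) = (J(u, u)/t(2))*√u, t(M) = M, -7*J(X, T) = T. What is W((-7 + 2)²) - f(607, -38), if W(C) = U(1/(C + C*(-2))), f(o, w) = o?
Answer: -607 + I/1750 ≈ -607.0 + 0.00057143*I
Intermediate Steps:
J(X, T) = -T/7
U(u) = -u^(3/2)/14 (U(u) = (-u/7/2)*√u = (-u/7*(½))*√u = (-u/14)*√u = -u^(3/2)/14)
W(C) = -(-1/C)^(3/2)/14 (W(C) = -(1/(C + C*(-2)))^(3/2)/14 = -(1/(C - 2*C))^(3/2)/14 = -(1/(-C))^(3/2)/14 = -(-1/C)^(3/2)/14)
W((-7 + 2)²) - f(607, -38) = √(-1/((-7 + 2)²))/(14*((-7 + 2)²)) - 1*607 = √(-1/((-5)²))/(14*((-5)²)) - 607 = (1/14)*√(-1/25)/25 - 607 = (1/14)*(1/25)*√(-1*1/25) - 607 = (1/14)*(1/25)*√(-1/25) - 607 = (1/14)*(1/25)*(I/5) - 607 = I/1750 - 607 = -607 + I/1750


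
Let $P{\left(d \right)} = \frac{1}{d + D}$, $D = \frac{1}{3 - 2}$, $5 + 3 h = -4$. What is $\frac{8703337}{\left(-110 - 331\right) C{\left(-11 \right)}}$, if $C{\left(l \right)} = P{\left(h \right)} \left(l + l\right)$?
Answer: $- \frac{8703337}{4851} \approx -1794.1$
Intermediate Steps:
$h = -3$ ($h = - \frac{5}{3} + \frac{1}{3} \left(-4\right) = - \frac{5}{3} - \frac{4}{3} = -3$)
$D = 1$ ($D = 1^{-1} = 1$)
$P{\left(d \right)} = \frac{1}{1 + d}$ ($P{\left(d \right)} = \frac{1}{d + 1} = \frac{1}{1 + d}$)
$C{\left(l \right)} = - l$ ($C{\left(l \right)} = \frac{l + l}{1 - 3} = \frac{2 l}{-2} = - \frac{2 l}{2} = - l$)
$\frac{8703337}{\left(-110 - 331\right) C{\left(-11 \right)}} = \frac{8703337}{\left(-110 - 331\right) \left(\left(-1\right) \left(-11\right)\right)} = \frac{8703337}{\left(-441\right) 11} = \frac{8703337}{-4851} = 8703337 \left(- \frac{1}{4851}\right) = - \frac{8703337}{4851}$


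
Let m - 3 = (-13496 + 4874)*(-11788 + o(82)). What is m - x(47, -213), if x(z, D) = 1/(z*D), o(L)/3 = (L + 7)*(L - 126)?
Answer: 2031506151346/10011 ≈ 2.0293e+8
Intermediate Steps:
o(L) = 3*(-126 + L)*(7 + L) (o(L) = 3*((L + 7)*(L - 126)) = 3*((7 + L)*(-126 + L)) = 3*((-126 + L)*(7 + L)) = 3*(-126 + L)*(7 + L))
x(z, D) = 1/(D*z)
m = 202927395 (m = 3 + (-13496 + 4874)*(-11788 + (-2646 - 357*82 + 3*82²)) = 3 - 8622*(-11788 + (-2646 - 29274 + 3*6724)) = 3 - 8622*(-11788 + (-2646 - 29274 + 20172)) = 3 - 8622*(-11788 - 11748) = 3 - 8622*(-23536) = 3 + 202927392 = 202927395)
m - x(47, -213) = 202927395 - 1/((-213)*47) = 202927395 - (-1)/(213*47) = 202927395 - 1*(-1/10011) = 202927395 + 1/10011 = 2031506151346/10011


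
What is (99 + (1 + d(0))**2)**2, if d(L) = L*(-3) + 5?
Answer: 18225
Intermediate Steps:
d(L) = 5 - 3*L (d(L) = -3*L + 5 = 5 - 3*L)
(99 + (1 + d(0))**2)**2 = (99 + (1 + (5 - 3*0))**2)**2 = (99 + (1 + (5 + 0))**2)**2 = (99 + (1 + 5)**2)**2 = (99 + 6**2)**2 = (99 + 36)**2 = 135**2 = 18225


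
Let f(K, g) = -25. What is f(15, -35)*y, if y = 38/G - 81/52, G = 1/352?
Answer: -17386775/52 ≈ -3.3436e+5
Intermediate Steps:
G = 1/352 ≈ 0.0028409
y = 695471/52 (y = 38/(1/352) - 81/52 = 38*352 - 81*1/52 = 13376 - 81/52 = 695471/52 ≈ 13374.)
f(15, -35)*y = -25*695471/52 = -17386775/52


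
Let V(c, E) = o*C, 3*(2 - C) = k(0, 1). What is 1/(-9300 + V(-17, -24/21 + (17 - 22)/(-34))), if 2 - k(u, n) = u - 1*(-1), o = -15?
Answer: -1/9325 ≈ -0.00010724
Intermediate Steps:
k(u, n) = 1 - u (k(u, n) = 2 - (u - 1*(-1)) = 2 - (u + 1) = 2 - (1 + u) = 2 + (-1 - u) = 1 - u)
C = 5/3 (C = 2 - (1 - 1*0)/3 = 2 - (1 + 0)/3 = 2 - ⅓*1 = 2 - ⅓ = 5/3 ≈ 1.6667)
V(c, E) = -25 (V(c, E) = -15*5/3 = -25)
1/(-9300 + V(-17, -24/21 + (17 - 22)/(-34))) = 1/(-9300 - 25) = 1/(-9325) = -1/9325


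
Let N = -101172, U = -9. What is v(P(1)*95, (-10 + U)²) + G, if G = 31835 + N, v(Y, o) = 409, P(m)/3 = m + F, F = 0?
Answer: -68928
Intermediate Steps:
P(m) = 3*m (P(m) = 3*(m + 0) = 3*m)
G = -69337 (G = 31835 - 101172 = -69337)
v(P(1)*95, (-10 + U)²) + G = 409 - 69337 = -68928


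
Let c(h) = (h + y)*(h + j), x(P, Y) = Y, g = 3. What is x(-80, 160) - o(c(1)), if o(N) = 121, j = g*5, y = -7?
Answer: 39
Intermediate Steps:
j = 15 (j = 3*5 = 15)
c(h) = (-7 + h)*(15 + h) (c(h) = (h - 7)*(h + 15) = (-7 + h)*(15 + h))
x(-80, 160) - o(c(1)) = 160 - 1*121 = 160 - 121 = 39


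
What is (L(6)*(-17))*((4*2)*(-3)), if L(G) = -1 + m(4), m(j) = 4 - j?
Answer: -408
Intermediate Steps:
L(G) = -1 (L(G) = -1 + (4 - 1*4) = -1 + (4 - 4) = -1 + 0 = -1)
(L(6)*(-17))*((4*2)*(-3)) = (-1*(-17))*((4*2)*(-3)) = 17*(8*(-3)) = 17*(-24) = -408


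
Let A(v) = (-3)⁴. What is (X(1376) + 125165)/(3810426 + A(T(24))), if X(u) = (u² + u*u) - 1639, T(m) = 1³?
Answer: 1303426/1270169 ≈ 1.0262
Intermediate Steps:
T(m) = 1
A(v) = 81
X(u) = -1639 + 2*u² (X(u) = (u² + u²) - 1639 = 2*u² - 1639 = -1639 + 2*u²)
(X(1376) + 125165)/(3810426 + A(T(24))) = ((-1639 + 2*1376²) + 125165)/(3810426 + 81) = ((-1639 + 2*1893376) + 125165)/3810507 = ((-1639 + 3786752) + 125165)*(1/3810507) = (3785113 + 125165)*(1/3810507) = 3910278*(1/3810507) = 1303426/1270169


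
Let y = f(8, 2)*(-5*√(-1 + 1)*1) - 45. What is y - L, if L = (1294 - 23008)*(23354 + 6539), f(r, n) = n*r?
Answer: 649096557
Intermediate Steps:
L = -649096602 (L = -21714*29893 = -649096602)
y = -45 (y = (2*8)*(-5*√(-1 + 1)*1) - 45 = 16*(-5*√0*1) - 45 = 16*(-5*0*1) - 45 = 16*(0*1) - 45 = 16*0 - 45 = 0 - 45 = -45)
y - L = -45 - 1*(-649096602) = -45 + 649096602 = 649096557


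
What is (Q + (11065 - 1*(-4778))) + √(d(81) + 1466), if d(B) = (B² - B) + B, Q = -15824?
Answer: 19 + √8027 ≈ 108.59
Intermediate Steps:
d(B) = B²
(Q + (11065 - 1*(-4778))) + √(d(81) + 1466) = (-15824 + (11065 - 1*(-4778))) + √(81² + 1466) = (-15824 + (11065 + 4778)) + √(6561 + 1466) = (-15824 + 15843) + √8027 = 19 + √8027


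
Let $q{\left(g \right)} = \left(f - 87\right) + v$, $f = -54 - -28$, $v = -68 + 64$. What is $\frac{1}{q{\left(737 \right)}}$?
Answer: $- \frac{1}{117} \approx -0.008547$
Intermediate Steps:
$v = -4$
$f = -26$ ($f = -54 + 28 = -26$)
$q{\left(g \right)} = -117$ ($q{\left(g \right)} = \left(-26 - 87\right) - 4 = -113 - 4 = -117$)
$\frac{1}{q{\left(737 \right)}} = \frac{1}{-117} = - \frac{1}{117}$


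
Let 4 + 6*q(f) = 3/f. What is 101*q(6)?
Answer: -707/12 ≈ -58.917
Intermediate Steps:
q(f) = -⅔ + 1/(2*f) (q(f) = -⅔ + (3/f)/6 = -⅔ + 1/(2*f))
101*q(6) = 101*((⅙)*(3 - 4*6)/6) = 101*((⅙)*(⅙)*(3 - 24)) = 101*((⅙)*(⅙)*(-21)) = 101*(-7/12) = -707/12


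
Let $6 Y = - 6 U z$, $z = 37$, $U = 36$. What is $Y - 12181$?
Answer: $-13513$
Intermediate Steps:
$Y = -1332$ ($Y = \frac{\left(-6\right) 36 \cdot 37}{6} = \frac{\left(-216\right) 37}{6} = \frac{1}{6} \left(-7992\right) = -1332$)
$Y - 12181 = -1332 - 12181 = -13513$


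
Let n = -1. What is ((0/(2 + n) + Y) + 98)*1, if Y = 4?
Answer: 102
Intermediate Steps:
((0/(2 + n) + Y) + 98)*1 = ((0/(2 - 1) + 4) + 98)*1 = ((0/1 + 4) + 98)*1 = ((1*0 + 4) + 98)*1 = ((0 + 4) + 98)*1 = (4 + 98)*1 = 102*1 = 102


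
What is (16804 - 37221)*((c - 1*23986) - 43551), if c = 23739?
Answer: 894223766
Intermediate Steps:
(16804 - 37221)*((c - 1*23986) - 43551) = (16804 - 37221)*((23739 - 1*23986) - 43551) = -20417*((23739 - 23986) - 43551) = -20417*(-247 - 43551) = -20417*(-43798) = 894223766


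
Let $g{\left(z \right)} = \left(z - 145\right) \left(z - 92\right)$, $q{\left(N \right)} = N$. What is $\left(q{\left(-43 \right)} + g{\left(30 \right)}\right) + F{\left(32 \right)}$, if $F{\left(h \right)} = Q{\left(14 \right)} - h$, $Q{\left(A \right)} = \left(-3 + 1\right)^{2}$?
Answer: $7059$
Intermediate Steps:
$Q{\left(A \right)} = 4$ ($Q{\left(A \right)} = \left(-2\right)^{2} = 4$)
$g{\left(z \right)} = \left(-145 + z\right) \left(-92 + z\right)$
$F{\left(h \right)} = 4 - h$
$\left(q{\left(-43 \right)} + g{\left(30 \right)}\right) + F{\left(32 \right)} = \left(-43 + \left(13340 + 30^{2} - 7110\right)\right) + \left(4 - 32\right) = \left(-43 + \left(13340 + 900 - 7110\right)\right) + \left(4 - 32\right) = \left(-43 + 7130\right) - 28 = 7087 - 28 = 7059$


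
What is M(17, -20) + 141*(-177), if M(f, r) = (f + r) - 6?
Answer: -24966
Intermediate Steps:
M(f, r) = -6 + f + r
M(17, -20) + 141*(-177) = (-6 + 17 - 20) + 141*(-177) = -9 - 24957 = -24966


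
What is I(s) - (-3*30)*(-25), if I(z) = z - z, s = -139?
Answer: -2250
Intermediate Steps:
I(z) = 0
I(s) - (-3*30)*(-25) = 0 - (-3*30)*(-25) = 0 - (-90)*(-25) = 0 - 1*2250 = 0 - 2250 = -2250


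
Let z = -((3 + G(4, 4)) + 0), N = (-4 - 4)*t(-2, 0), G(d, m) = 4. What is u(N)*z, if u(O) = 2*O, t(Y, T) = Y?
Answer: -224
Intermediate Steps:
N = 16 (N = (-4 - 4)*(-2) = -8*(-2) = 16)
z = -7 (z = -((3 + 4) + 0) = -(7 + 0) = -1*7 = -7)
u(N)*z = (2*16)*(-7) = 32*(-7) = -224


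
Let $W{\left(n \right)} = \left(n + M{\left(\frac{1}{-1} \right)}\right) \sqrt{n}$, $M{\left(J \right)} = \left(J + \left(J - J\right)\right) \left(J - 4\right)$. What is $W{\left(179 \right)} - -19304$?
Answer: $19304 + 184 \sqrt{179} \approx 21766.0$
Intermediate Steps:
$M{\left(J \right)} = J \left(-4 + J\right)$ ($M{\left(J \right)} = \left(J + 0\right) \left(-4 + J\right) = J \left(-4 + J\right)$)
$W{\left(n \right)} = \sqrt{n} \left(5 + n\right)$ ($W{\left(n \right)} = \left(n + \frac{-4 + \frac{1}{-1}}{-1}\right) \sqrt{n} = \left(n - \left(-4 - 1\right)\right) \sqrt{n} = \left(n - -5\right) \sqrt{n} = \left(n + 5\right) \sqrt{n} = \left(5 + n\right) \sqrt{n} = \sqrt{n} \left(5 + n\right)$)
$W{\left(179 \right)} - -19304 = \sqrt{179} \left(5 + 179\right) - -19304 = \sqrt{179} \cdot 184 + 19304 = 184 \sqrt{179} + 19304 = 19304 + 184 \sqrt{179}$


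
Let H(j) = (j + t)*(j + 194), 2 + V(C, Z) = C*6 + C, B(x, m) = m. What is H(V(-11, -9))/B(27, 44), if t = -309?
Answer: -11155/11 ≈ -1014.1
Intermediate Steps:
V(C, Z) = -2 + 7*C (V(C, Z) = -2 + (C*6 + C) = -2 + (6*C + C) = -2 + 7*C)
H(j) = (-309 + j)*(194 + j) (H(j) = (j - 309)*(j + 194) = (-309 + j)*(194 + j))
H(V(-11, -9))/B(27, 44) = (-59946 + (-2 + 7*(-11))² - 115*(-2 + 7*(-11)))/44 = (-59946 + (-2 - 77)² - 115*(-2 - 77))*(1/44) = (-59946 + (-79)² - 115*(-79))*(1/44) = (-59946 + 6241 + 9085)*(1/44) = -44620*1/44 = -11155/11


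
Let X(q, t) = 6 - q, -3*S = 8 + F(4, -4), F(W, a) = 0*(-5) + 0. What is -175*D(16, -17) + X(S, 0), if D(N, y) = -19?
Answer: 10001/3 ≈ 3333.7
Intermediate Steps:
F(W, a) = 0 (F(W, a) = 0 + 0 = 0)
S = -8/3 (S = -(8 + 0)/3 = -⅓*8 = -8/3 ≈ -2.6667)
-175*D(16, -17) + X(S, 0) = -175*(-19) + (6 - 1*(-8/3)) = 3325 + (6 + 8/3) = 3325 + 26/3 = 10001/3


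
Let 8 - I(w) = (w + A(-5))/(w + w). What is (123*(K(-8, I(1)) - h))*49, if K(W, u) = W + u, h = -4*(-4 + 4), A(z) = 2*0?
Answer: -6027/2 ≈ -3013.5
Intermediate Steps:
A(z) = 0
h = 0 (h = -4*0 = 0)
I(w) = 15/2 (I(w) = 8 - (w + 0)/(w + w) = 8 - w/(2*w) = 8 - w*1/(2*w) = 8 - 1*1/2 = 8 - 1/2 = 15/2)
(123*(K(-8, I(1)) - h))*49 = (123*((-8 + 15/2) - 1*0))*49 = (123*(-1/2 + 0))*49 = (123*(-1/2))*49 = -123/2*49 = -6027/2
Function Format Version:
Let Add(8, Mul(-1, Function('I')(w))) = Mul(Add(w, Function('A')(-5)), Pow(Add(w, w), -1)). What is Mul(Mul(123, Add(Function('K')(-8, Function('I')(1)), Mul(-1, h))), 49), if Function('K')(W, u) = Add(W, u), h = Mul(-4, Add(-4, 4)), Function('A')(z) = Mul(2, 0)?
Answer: Rational(-6027, 2) ≈ -3013.5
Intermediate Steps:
Function('A')(z) = 0
h = 0 (h = Mul(-4, 0) = 0)
Function('I')(w) = Rational(15, 2) (Function('I')(w) = Add(8, Mul(-1, Mul(Add(w, 0), Pow(Add(w, w), -1)))) = Add(8, Mul(-1, Mul(w, Pow(Mul(2, w), -1)))) = Add(8, Mul(-1, Mul(w, Mul(Rational(1, 2), Pow(w, -1))))) = Add(8, Mul(-1, Rational(1, 2))) = Add(8, Rational(-1, 2)) = Rational(15, 2))
Mul(Mul(123, Add(Function('K')(-8, Function('I')(1)), Mul(-1, h))), 49) = Mul(Mul(123, Add(Add(-8, Rational(15, 2)), Mul(-1, 0))), 49) = Mul(Mul(123, Add(Rational(-1, 2), 0)), 49) = Mul(Mul(123, Rational(-1, 2)), 49) = Mul(Rational(-123, 2), 49) = Rational(-6027, 2)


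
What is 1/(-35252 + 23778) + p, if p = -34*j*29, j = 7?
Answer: -79193549/11474 ≈ -6902.0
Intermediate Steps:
p = -6902 (p = -34*7*29 = -238*29 = -6902)
1/(-35252 + 23778) + p = 1/(-35252 + 23778) - 6902 = 1/(-11474) - 6902 = -1/11474 - 6902 = -79193549/11474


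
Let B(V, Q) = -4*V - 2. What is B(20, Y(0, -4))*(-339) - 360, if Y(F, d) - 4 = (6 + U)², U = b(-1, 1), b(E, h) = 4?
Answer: 27438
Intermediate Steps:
U = 4
Y(F, d) = 104 (Y(F, d) = 4 + (6 + 4)² = 4 + 10² = 4 + 100 = 104)
B(V, Q) = -2 - 4*V
B(20, Y(0, -4))*(-339) - 360 = (-2 - 4*20)*(-339) - 360 = (-2 - 80)*(-339) - 360 = -82*(-339) - 360 = 27798 - 360 = 27438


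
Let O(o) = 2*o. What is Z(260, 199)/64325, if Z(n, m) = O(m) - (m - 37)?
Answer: 236/64325 ≈ 0.0036689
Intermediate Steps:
Z(n, m) = 37 + m (Z(n, m) = 2*m - (m - 37) = 2*m - (-37 + m) = 2*m + (37 - m) = 37 + m)
Z(260, 199)/64325 = (37 + 199)/64325 = 236*(1/64325) = 236/64325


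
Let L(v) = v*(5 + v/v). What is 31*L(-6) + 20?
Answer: -1096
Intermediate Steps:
L(v) = 6*v (L(v) = v*(5 + 1) = v*6 = 6*v)
31*L(-6) + 20 = 31*(6*(-6)) + 20 = 31*(-36) + 20 = -1116 + 20 = -1096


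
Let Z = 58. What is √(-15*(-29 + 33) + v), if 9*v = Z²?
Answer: 2*√706/3 ≈ 17.714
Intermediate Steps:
v = 3364/9 (v = (⅑)*58² = (⅑)*3364 = 3364/9 ≈ 373.78)
√(-15*(-29 + 33) + v) = √(-15*(-29 + 33) + 3364/9) = √(-15*4 + 3364/9) = √(-60 + 3364/9) = √(2824/9) = 2*√706/3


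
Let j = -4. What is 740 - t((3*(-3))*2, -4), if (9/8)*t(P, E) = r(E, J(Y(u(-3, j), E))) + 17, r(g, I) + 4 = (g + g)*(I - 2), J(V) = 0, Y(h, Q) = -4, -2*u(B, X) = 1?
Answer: 6428/9 ≈ 714.22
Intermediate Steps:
u(B, X) = -½ (u(B, X) = -½*1 = -½)
r(g, I) = -4 + 2*g*(-2 + I) (r(g, I) = -4 + (g + g)*(I - 2) = -4 + (2*g)*(-2 + I) = -4 + 2*g*(-2 + I))
t(P, E) = 104/9 - 32*E/9 (t(P, E) = 8*((-4 - 4*E + 2*0*E) + 17)/9 = 8*((-4 - 4*E + 0) + 17)/9 = 8*((-4 - 4*E) + 17)/9 = 8*(13 - 4*E)/9 = 104/9 - 32*E/9)
740 - t((3*(-3))*2, -4) = 740 - (104/9 - 32/9*(-4)) = 740 - (104/9 + 128/9) = 740 - 1*232/9 = 740 - 232/9 = 6428/9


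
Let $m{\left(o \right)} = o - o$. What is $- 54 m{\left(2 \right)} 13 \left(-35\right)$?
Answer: $0$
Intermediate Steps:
$m{\left(o \right)} = 0$
$- 54 m{\left(2 \right)} 13 \left(-35\right) = - 54 \cdot 0 \cdot 13 \left(-35\right) = \left(-54\right) 0 \left(-35\right) = 0 \left(-35\right) = 0$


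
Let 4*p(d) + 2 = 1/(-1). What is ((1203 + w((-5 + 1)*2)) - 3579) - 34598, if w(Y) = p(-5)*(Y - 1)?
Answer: -147869/4 ≈ -36967.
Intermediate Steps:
p(d) = -¾ (p(d) = -½ + (¼)/(-1) = -½ + (¼)*(-1) = -½ - ¼ = -¾)
w(Y) = ¾ - 3*Y/4 (w(Y) = -3*(Y - 1)/4 = -3*(-1 + Y)/4 = ¾ - 3*Y/4)
((1203 + w((-5 + 1)*2)) - 3579) - 34598 = ((1203 + (¾ - 3*(-5 + 1)*2/4)) - 3579) - 34598 = ((1203 + (¾ - (-3)*2)) - 3579) - 34598 = ((1203 + (¾ - ¾*(-8))) - 3579) - 34598 = ((1203 + (¾ + 6)) - 3579) - 34598 = ((1203 + 27/4) - 3579) - 34598 = (4839/4 - 3579) - 34598 = -9477/4 - 34598 = -147869/4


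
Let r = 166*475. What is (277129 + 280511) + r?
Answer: 636490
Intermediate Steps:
r = 78850
(277129 + 280511) + r = (277129 + 280511) + 78850 = 557640 + 78850 = 636490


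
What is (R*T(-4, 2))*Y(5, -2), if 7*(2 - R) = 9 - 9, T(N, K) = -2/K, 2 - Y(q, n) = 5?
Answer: 6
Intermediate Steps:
Y(q, n) = -3 (Y(q, n) = 2 - 1*5 = 2 - 5 = -3)
R = 2 (R = 2 - (9 - 9)/7 = 2 - 1/7*0 = 2 + 0 = 2)
(R*T(-4, 2))*Y(5, -2) = (2*(-2/2))*(-3) = (2*(-2*1/2))*(-3) = (2*(-1))*(-3) = -2*(-3) = 6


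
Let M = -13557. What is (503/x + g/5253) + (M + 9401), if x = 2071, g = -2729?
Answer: -45215979728/10878963 ≈ -4156.3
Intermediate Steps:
(503/x + g/5253) + (M + 9401) = (503/2071 - 2729/5253) + (-13557 + 9401) = (503*(1/2071) - 2729*1/5253) - 4156 = (503/2071 - 2729/5253) - 4156 = -3009500/10878963 - 4156 = -45215979728/10878963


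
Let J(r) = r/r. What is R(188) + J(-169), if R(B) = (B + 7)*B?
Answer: 36661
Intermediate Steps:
J(r) = 1
R(B) = B*(7 + B) (R(B) = (7 + B)*B = B*(7 + B))
R(188) + J(-169) = 188*(7 + 188) + 1 = 188*195 + 1 = 36660 + 1 = 36661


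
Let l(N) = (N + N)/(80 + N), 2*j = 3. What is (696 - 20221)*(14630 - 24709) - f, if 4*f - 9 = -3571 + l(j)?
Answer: 32077318575/163 ≈ 1.9679e+8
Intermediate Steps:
j = 3/2 (j = (1/2)*3 = 3/2 ≈ 1.5000)
l(N) = 2*N/(80 + N) (l(N) = (2*N)/(80 + N) = 2*N/(80 + N))
f = -145150/163 (f = 9/4 + (-3571 + 2*(3/2)/(80 + 3/2))/4 = 9/4 + (-3571 + 2*(3/2)/(163/2))/4 = 9/4 + (-3571 + 2*(3/2)*(2/163))/4 = 9/4 + (-3571 + 6/163)/4 = 9/4 + (1/4)*(-582067/163) = 9/4 - 582067/652 = -145150/163 ≈ -890.49)
(696 - 20221)*(14630 - 24709) - f = (696 - 20221)*(14630 - 24709) - 1*(-145150/163) = -19525*(-10079) + 145150/163 = 196792475 + 145150/163 = 32077318575/163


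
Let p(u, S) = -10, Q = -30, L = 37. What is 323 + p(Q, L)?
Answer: 313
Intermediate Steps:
323 + p(Q, L) = 323 - 10 = 313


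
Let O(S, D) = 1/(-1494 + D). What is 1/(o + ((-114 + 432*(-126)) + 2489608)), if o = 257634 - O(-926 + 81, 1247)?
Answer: 247/665095913 ≈ 3.7137e-7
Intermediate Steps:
o = 63635599/247 (o = 257634 - 1/(-1494 + 1247) = 257634 - 1/(-247) = 257634 - 1*(-1/247) = 257634 + 1/247 = 63635599/247 ≈ 2.5763e+5)
1/(o + ((-114 + 432*(-126)) + 2489608)) = 1/(63635599/247 + ((-114 + 432*(-126)) + 2489608)) = 1/(63635599/247 + ((-114 - 54432) + 2489608)) = 1/(63635599/247 + (-54546 + 2489608)) = 1/(63635599/247 + 2435062) = 1/(665095913/247) = 247/665095913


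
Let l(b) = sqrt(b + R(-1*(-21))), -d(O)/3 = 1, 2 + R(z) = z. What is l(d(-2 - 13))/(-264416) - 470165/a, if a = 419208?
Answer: -971256449/865978926 ≈ -1.1216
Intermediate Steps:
R(z) = -2 + z
d(O) = -3 (d(O) = -3*1 = -3)
l(b) = sqrt(19 + b) (l(b) = sqrt(b + (-2 - 1*(-21))) = sqrt(b + (-2 + 21)) = sqrt(b + 19) = sqrt(19 + b))
l(d(-2 - 13))/(-264416) - 470165/a = sqrt(19 - 3)/(-264416) - 470165/419208 = sqrt(16)*(-1/264416) - 470165*1/419208 = 4*(-1/264416) - 470165/419208 = -1/66104 - 470165/419208 = -971256449/865978926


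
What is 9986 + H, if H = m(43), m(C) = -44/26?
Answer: 129796/13 ≈ 9984.3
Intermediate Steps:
m(C) = -22/13 (m(C) = -44*1/26 = -22/13)
H = -22/13 ≈ -1.6923
9986 + H = 9986 - 22/13 = 129796/13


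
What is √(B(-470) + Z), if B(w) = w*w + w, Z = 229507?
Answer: 3*√49993 ≈ 670.77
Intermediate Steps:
B(w) = w + w² (B(w) = w² + w = w + w²)
√(B(-470) + Z) = √(-470*(1 - 470) + 229507) = √(-470*(-469) + 229507) = √(220430 + 229507) = √449937 = 3*√49993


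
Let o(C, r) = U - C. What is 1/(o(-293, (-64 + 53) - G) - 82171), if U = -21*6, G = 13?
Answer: -1/82004 ≈ -1.2195e-5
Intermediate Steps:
U = -126
o(C, r) = -126 - C
1/(o(-293, (-64 + 53) - G) - 82171) = 1/((-126 - 1*(-293)) - 82171) = 1/((-126 + 293) - 82171) = 1/(167 - 82171) = 1/(-82004) = -1/82004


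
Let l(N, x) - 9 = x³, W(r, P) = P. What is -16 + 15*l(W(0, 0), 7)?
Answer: 5264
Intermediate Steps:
l(N, x) = 9 + x³
-16 + 15*l(W(0, 0), 7) = -16 + 15*(9 + 7³) = -16 + 15*(9 + 343) = -16 + 15*352 = -16 + 5280 = 5264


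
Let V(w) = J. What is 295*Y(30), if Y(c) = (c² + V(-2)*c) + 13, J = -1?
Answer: 260485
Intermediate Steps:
V(w) = -1
Y(c) = 13 + c² - c (Y(c) = (c² - c) + 13 = 13 + c² - c)
295*Y(30) = 295*(13 + 30² - 1*30) = 295*(13 + 900 - 30) = 295*883 = 260485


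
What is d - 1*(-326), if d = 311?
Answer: 637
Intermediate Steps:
d - 1*(-326) = 311 - 1*(-326) = 311 + 326 = 637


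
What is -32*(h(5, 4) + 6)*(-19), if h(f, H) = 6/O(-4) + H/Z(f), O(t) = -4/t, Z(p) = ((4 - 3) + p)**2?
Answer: 66272/9 ≈ 7363.6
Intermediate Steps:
Z(p) = (1 + p)**2
h(f, H) = 6 + H/(1 + f)**2 (h(f, H) = 6/((-4/(-4))) + H/((1 + f)**2) = 6/((-4*(-1/4))) + H/(1 + f)**2 = 6/1 + H/(1 + f)**2 = 6*1 + H/(1 + f)**2 = 6 + H/(1 + f)**2)
-32*(h(5, 4) + 6)*(-19) = -32*((6 + 4/(1 + 5)**2) + 6)*(-19) = -32*((6 + 4/6**2) + 6)*(-19) = -32*((6 + 4*(1/36)) + 6)*(-19) = -32*((6 + 1/9) + 6)*(-19) = -32*(55/9 + 6)*(-19) = -32*109/9*(-19) = -3488/9*(-19) = 66272/9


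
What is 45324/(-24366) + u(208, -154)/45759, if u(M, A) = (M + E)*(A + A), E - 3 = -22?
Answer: -27717258/8848919 ≈ -3.1323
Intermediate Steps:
E = -19 (E = 3 - 22 = -19)
u(M, A) = 2*A*(-19 + M) (u(M, A) = (M - 19)*(A + A) = (-19 + M)*(2*A) = 2*A*(-19 + M))
45324/(-24366) + u(208, -154)/45759 = 45324/(-24366) + (2*(-154)*(-19 + 208))/45759 = 45324*(-1/24366) + (2*(-154)*189)*(1/45759) = -7554/4061 - 58212*1/45759 = -7554/4061 - 2772/2179 = -27717258/8848919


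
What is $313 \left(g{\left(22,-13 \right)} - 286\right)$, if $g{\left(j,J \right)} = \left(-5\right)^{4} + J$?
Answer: $102038$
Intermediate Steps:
$g{\left(j,J \right)} = 625 + J$
$313 \left(g{\left(22,-13 \right)} - 286\right) = 313 \left(\left(625 - 13\right) - 286\right) = 313 \left(612 - 286\right) = 313 \cdot 326 = 102038$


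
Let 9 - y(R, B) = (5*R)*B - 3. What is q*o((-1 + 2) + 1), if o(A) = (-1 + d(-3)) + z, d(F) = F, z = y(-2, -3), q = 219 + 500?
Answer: -15818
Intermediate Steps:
q = 719
y(R, B) = 12 - 5*B*R (y(R, B) = 9 - ((5*R)*B - 3) = 9 - (5*B*R - 3) = 9 - (-3 + 5*B*R) = 9 + (3 - 5*B*R) = 12 - 5*B*R)
z = -18 (z = 12 - 5*(-3)*(-2) = 12 - 30 = -18)
o(A) = -22 (o(A) = (-1 - 3) - 18 = -4 - 18 = -22)
q*o((-1 + 2) + 1) = 719*(-22) = -15818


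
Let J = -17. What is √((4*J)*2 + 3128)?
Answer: 4*√187 ≈ 54.699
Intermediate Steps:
√((4*J)*2 + 3128) = √((4*(-17))*2 + 3128) = √(-68*2 + 3128) = √(-136 + 3128) = √2992 = 4*√187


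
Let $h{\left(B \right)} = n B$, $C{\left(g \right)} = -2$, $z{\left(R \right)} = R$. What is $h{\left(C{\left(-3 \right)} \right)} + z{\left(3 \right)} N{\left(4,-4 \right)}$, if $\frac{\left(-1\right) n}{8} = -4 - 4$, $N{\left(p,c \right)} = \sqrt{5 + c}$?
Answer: $-125$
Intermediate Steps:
$n = 64$ ($n = - 8 \left(-4 - 4\right) = \left(-8\right) \left(-8\right) = 64$)
$h{\left(B \right)} = 64 B$
$h{\left(C{\left(-3 \right)} \right)} + z{\left(3 \right)} N{\left(4,-4 \right)} = 64 \left(-2\right) + 3 \sqrt{5 - 4} = -128 + 3 \sqrt{1} = -128 + 3 \cdot 1 = -128 + 3 = -125$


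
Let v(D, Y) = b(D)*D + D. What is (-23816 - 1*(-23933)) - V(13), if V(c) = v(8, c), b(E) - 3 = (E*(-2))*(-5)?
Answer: -555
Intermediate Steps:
b(E) = 3 + 10*E (b(E) = 3 + (E*(-2))*(-5) = 3 - 2*E*(-5) = 3 + 10*E)
v(D, Y) = D + D*(3 + 10*D) (v(D, Y) = (3 + 10*D)*D + D = D*(3 + 10*D) + D = D + D*(3 + 10*D))
V(c) = 672 (V(c) = 2*8*(2 + 5*8) = 2*8*(2 + 40) = 2*8*42 = 672)
(-23816 - 1*(-23933)) - V(13) = (-23816 - 1*(-23933)) - 1*672 = (-23816 + 23933) - 672 = 117 - 672 = -555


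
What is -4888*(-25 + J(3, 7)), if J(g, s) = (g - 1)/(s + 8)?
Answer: 1823224/15 ≈ 1.2155e+5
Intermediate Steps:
J(g, s) = (-1 + g)/(8 + s)
-4888*(-25 + J(3, 7)) = -4888*(-25 + (-1 + 3)/(8 + 7)) = -4888*(-25 + 2/15) = -4888*(-373/15) = 1823224/15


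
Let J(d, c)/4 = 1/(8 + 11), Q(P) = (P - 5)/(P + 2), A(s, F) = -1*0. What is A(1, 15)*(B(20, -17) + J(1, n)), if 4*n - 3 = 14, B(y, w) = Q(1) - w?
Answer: 0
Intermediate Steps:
A(s, F) = 0
Q(P) = (-5 + P)/(2 + P)
B(y, w) = -4/3 - w (B(y, w) = (-5 + 1)/(2 + 1) - w = -4/3 - w)
n = 17/4 (n = ¾ + (¼)*14 = ¾ + 7/2 = 17/4 ≈ 4.2500)
J(d, c) = 4/19 (J(d, c) = 4/(8 + 11) = 4/19)
A(1, 15)*(B(20, -17) + J(1, n)) = 0*((-4/3 - 1*(-17)) + 4/19) = 0*((-4/3 + 17) + 4/19) = 0*(47/3 + 4/19) = 0*(905/57) = 0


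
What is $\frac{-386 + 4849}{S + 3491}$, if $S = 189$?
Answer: $\frac{4463}{3680} \approx 1.2128$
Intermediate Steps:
$\frac{-386 + 4849}{S + 3491} = \frac{-386 + 4849}{189 + 3491} = \frac{4463}{3680}$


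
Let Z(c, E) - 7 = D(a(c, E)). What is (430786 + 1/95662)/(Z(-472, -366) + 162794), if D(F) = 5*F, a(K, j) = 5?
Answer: 41209850333/15576260812 ≈ 2.6457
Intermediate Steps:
Z(c, E) = 32 (Z(c, E) = 7 + 5*5 = 7 + 25 = 32)
(430786 + 1/95662)/(Z(-472, -366) + 162794) = (430786 + 1/95662)/(32 + 162794) = (430786 + 1/95662)/162826 = (41209850333/95662)*(1/162826) = 41209850333/15576260812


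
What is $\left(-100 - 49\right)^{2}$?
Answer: $22201$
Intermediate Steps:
$\left(-100 - 49\right)^{2} = \left(-149\right)^{2} = 22201$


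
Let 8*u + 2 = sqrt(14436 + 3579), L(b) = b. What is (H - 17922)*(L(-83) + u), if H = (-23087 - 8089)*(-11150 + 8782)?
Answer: -12288839859/2 + 36903423*sqrt(18015)/4 ≈ -4.9061e+9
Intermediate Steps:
u = -1/4 + sqrt(18015)/8 (u = -1/4 + sqrt(14436 + 3579)/8 = -1/4 + sqrt(18015)/8 ≈ 16.527)
H = 73824768 (H = -31176*(-2368) = 73824768)
(H - 17922)*(L(-83) + u) = (73824768 - 17922)*(-83 + (-1/4 + sqrt(18015)/8)) = 73806846*(-333/4 + sqrt(18015)/8) = -12288839859/2 + 36903423*sqrt(18015)/4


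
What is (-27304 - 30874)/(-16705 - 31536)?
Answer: 3062/2539 ≈ 1.2060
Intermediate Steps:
(-27304 - 30874)/(-16705 - 31536) = -58178/(-48241) = -58178*(-1/48241) = 3062/2539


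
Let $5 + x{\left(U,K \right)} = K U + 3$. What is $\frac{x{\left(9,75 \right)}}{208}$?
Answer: $\frac{673}{208} \approx 3.2356$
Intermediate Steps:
$x{\left(U,K \right)} = -2 + K U$ ($x{\left(U,K \right)} = -5 + \left(K U + 3\right) = -5 + \left(3 + K U\right) = -2 + K U$)
$\frac{x{\left(9,75 \right)}}{208} = \frac{-2 + 75 \cdot 9}{208} = \left(-2 + 675\right) \frac{1}{208} = 673 \cdot \frac{1}{208} = \frac{673}{208}$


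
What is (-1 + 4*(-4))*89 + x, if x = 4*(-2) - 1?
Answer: -1522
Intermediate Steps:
x = -9 (x = -8 - 1 = -9)
(-1 + 4*(-4))*89 + x = (-1 + 4*(-4))*89 - 9 = (-1 - 16)*89 - 9 = -17*89 - 9 = -1513 - 9 = -1522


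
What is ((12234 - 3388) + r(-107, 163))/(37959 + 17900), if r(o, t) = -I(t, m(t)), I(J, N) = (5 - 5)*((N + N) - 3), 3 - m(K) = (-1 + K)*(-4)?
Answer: 8846/55859 ≈ 0.15836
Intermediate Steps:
m(K) = -1 + 4*K (m(K) = 3 - (-1 + K)*(-4) = 3 - (4 - 4*K) = 3 + (-4 + 4*K) = -1 + 4*K)
I(J, N) = 0 (I(J, N) = 0*(2*N - 3) = 0*(-3 + 2*N) = 0)
r(o, t) = 0 (r(o, t) = -1*0 = 0)
((12234 - 3388) + r(-107, 163))/(37959 + 17900) = ((12234 - 3388) + 0)/(37959 + 17900) = (8846 + 0)/55859 = 8846*(1/55859) = 8846/55859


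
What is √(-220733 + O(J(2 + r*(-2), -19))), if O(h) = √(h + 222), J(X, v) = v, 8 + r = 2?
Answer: √(-220733 + √203) ≈ 469.81*I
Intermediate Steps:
r = -6 (r = -8 + 2 = -6)
O(h) = √(222 + h)
√(-220733 + O(J(2 + r*(-2), -19))) = √(-220733 + √(222 - 19)) = √(-220733 + √203)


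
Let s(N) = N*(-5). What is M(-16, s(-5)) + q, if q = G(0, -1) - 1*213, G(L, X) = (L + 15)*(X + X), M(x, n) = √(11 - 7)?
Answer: -241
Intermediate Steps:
s(N) = -5*N
M(x, n) = 2 (M(x, n) = √4 = 2)
G(L, X) = 2*X*(15 + L) (G(L, X) = (15 + L)*(2*X) = 2*X*(15 + L))
q = -243 (q = 2*(-1)*(15 + 0) - 1*213 = 2*(-1)*15 - 213 = -30 - 213 = -243)
M(-16, s(-5)) + q = 2 - 243 = -241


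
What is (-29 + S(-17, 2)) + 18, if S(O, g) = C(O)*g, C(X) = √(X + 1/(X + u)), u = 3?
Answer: -11 + I*√3346/7 ≈ -11.0 + 8.2635*I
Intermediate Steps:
C(X) = √(X + 1/(3 + X)) (C(X) = √(X + 1/(X + 3)) = √(X + 1/(3 + X)))
S(O, g) = g*√((1 + O*(3 + O))/(3 + O)) (S(O, g) = √((1 + O*(3 + O))/(3 + O))*g = g*√((1 + O*(3 + O))/(3 + O)))
(-29 + S(-17, 2)) + 18 = (-29 + 2*√((1 - 17*(3 - 17))/(3 - 17))) + 18 = (-29 + 2*√((1 - 17*(-14))/(-14))) + 18 = (-29 + 2*√(-(1 + 238)/14)) + 18 = (-29 + 2*√(-1/14*239)) + 18 = (-29 + 2*√(-239/14)) + 18 = (-29 + 2*(I*√3346/14)) + 18 = (-29 + I*√3346/7) + 18 = -11 + I*√3346/7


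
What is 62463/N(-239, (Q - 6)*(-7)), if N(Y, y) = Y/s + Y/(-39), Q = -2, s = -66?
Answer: 53593254/8365 ≈ 6406.8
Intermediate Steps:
N(Y, y) = -35*Y/858 (N(Y, y) = Y/(-66) + Y/(-39) = Y*(-1/66) + Y*(-1/39) = -Y/66 - Y/39 = -35*Y/858)
62463/N(-239, (Q - 6)*(-7)) = 62463/((-35/858*(-239))) = 62463/(8365/858) = 62463*(858/8365) = 53593254/8365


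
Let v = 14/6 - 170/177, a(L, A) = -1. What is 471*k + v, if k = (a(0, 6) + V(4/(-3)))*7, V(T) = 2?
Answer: 194604/59 ≈ 3298.4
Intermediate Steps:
v = 81/59 (v = 14*(1/6) - 170*1/177 = 7/3 - 170/177 = 81/59 ≈ 1.3729)
k = 7 (k = (-1 + 2)*7 = 1*7 = 7)
471*k + v = 471*7 + 81/59 = 3297 + 81/59 = 194604/59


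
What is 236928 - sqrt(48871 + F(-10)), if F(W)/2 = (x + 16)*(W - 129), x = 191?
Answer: 236928 - 5*I*sqrt(347) ≈ 2.3693e+5 - 93.14*I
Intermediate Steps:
F(W) = -53406 + 414*W (F(W) = 2*((191 + 16)*(W - 129)) = 2*(207*(-129 + W)) = 2*(-26703 + 207*W) = -53406 + 414*W)
236928 - sqrt(48871 + F(-10)) = 236928 - sqrt(48871 + (-53406 + 414*(-10))) = 236928 - sqrt(48871 + (-53406 - 4140)) = 236928 - sqrt(48871 - 57546) = 236928 - sqrt(-8675) = 236928 - 5*I*sqrt(347)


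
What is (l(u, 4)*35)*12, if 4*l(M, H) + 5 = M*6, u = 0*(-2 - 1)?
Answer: -525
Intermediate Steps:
u = 0 (u = 0*(-3) = 0)
l(M, H) = -5/4 + 3*M/2 (l(M, H) = -5/4 + (M*6)/4 = -5/4 + (6*M)/4 = -5/4 + 3*M/2)
(l(u, 4)*35)*12 = ((-5/4 + (3/2)*0)*35)*12 = ((-5/4 + 0)*35)*12 = -5/4*35*12 = -175/4*12 = -525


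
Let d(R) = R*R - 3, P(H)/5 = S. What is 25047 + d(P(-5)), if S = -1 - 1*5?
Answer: 25944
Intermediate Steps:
S = -6 (S = -1 - 5 = -6)
P(H) = -30 (P(H) = 5*(-6) = -30)
d(R) = -3 + R² (d(R) = R² - 3 = -3 + R²)
25047 + d(P(-5)) = 25047 + (-3 + (-30)²) = 25047 + (-3 + 900) = 25047 + 897 = 25944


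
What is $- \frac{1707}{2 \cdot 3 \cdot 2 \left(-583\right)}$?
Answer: $\frac{569}{2332} \approx 0.244$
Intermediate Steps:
$- \frac{1707}{2 \cdot 3 \cdot 2 \left(-583\right)} = - \frac{1707}{6 \cdot 2 \left(-583\right)} = - \frac{1707}{12 \left(-583\right)} = - \frac{1707}{-6996} = \left(-1707\right) \left(- \frac{1}{6996}\right) = \frac{569}{2332}$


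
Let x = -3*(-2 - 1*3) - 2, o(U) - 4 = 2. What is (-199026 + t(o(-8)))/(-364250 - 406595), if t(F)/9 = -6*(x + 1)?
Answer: 199782/770845 ≈ 0.25917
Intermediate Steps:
o(U) = 6 (o(U) = 4 + 2 = 6)
x = 13 (x = -3*(-2 - 3) - 2 = -3*(-5) - 2 = 15 - 2 = 13)
t(F) = -756 (t(F) = 9*(-6*(13 + 1)) = 9*(-6*14) = 9*(-84) = -756)
(-199026 + t(o(-8)))/(-364250 - 406595) = (-199026 - 756)/(-364250 - 406595) = -199782/(-770845) = -199782*(-1/770845) = 199782/770845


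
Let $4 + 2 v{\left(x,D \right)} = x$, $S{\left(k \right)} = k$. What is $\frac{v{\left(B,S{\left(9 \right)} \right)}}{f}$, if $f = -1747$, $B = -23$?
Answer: $\frac{27}{3494} \approx 0.0077275$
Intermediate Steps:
$v{\left(x,D \right)} = -2 + \frac{x}{2}$
$\frac{v{\left(B,S{\left(9 \right)} \right)}}{f} = \frac{-2 + \frac{1}{2} \left(-23\right)}{-1747} = \left(-2 - \frac{23}{2}\right) \left(- \frac{1}{1747}\right) = \left(- \frac{27}{2}\right) \left(- \frac{1}{1747}\right) = \frac{27}{3494}$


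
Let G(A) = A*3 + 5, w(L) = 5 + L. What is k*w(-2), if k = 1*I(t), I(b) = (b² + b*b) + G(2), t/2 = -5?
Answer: 633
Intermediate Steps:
t = -10 (t = 2*(-5) = -10)
G(A) = 5 + 3*A (G(A) = 3*A + 5 = 5 + 3*A)
I(b) = 11 + 2*b² (I(b) = (b² + b*b) + (5 + 3*2) = (b² + b²) + (5 + 6) = 2*b² + 11 = 11 + 2*b²)
k = 211 (k = 1*(11 + 2*(-10)²) = 1*(11 + 2*100) = 1*(11 + 200) = 1*211 = 211)
k*w(-2) = 211*(5 - 2) = 211*3 = 633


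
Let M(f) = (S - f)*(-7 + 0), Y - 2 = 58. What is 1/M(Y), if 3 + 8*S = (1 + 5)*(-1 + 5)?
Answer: 8/3213 ≈ 0.0024899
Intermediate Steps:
Y = 60 (Y = 2 + 58 = 60)
S = 21/8 (S = -3/8 + ((1 + 5)*(-1 + 5))/8 = -3/8 + (6*4)/8 = -3/8 + (1/8)*24 = -3/8 + 3 = 21/8 ≈ 2.6250)
M(f) = -147/8 + 7*f (M(f) = (21/8 - f)*(-7 + 0) = (21/8 - f)*(-7) = -147/8 + 7*f)
1/M(Y) = 1/(-147/8 + 7*60) = 1/(-147/8 + 420) = 1/(3213/8) = 8/3213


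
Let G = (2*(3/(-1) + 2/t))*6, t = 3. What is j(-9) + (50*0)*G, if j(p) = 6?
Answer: 6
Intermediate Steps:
G = -28 (G = (2*(3/(-1) + 2/3))*6 = (2*(3*(-1) + 2*(⅓)))*6 = (2*(-3 + ⅔))*6 = (2*(-7/3))*6 = -14/3*6 = -28)
j(-9) + (50*0)*G = 6 + (50*0)*(-28) = 6 + 0*(-28) = 6 + 0 = 6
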